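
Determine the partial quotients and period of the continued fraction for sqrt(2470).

Write x_i = (sqrt(2470) + m_i)/d_i with (m_0, d_0) = (0, 1). a_0 = floor(sqrt(2470)) = 49, since 49^2 = 2401 <= 2470 < 2500 = 50^2.
Iterate m_{i+1} = d_i*a_i - m_i, d_{i+1} = (2470 - m_{i+1}^2)/d_i, a_{i+1} = floor((a_0 + m_{i+1})/d_{i+1}):
  m_1 = 1*49 - 0 = 49, d_1 = (2470 - 49^2)/1 = 69/1 = 69, a_1 = floor((49 + 49)/69) = 1.
  m_2 = 69*1 - 49 = 20, d_2 = (2470 - 20^2)/69 = 2070/69 = 30, a_2 = floor((49 + 20)/30) = 2.
  m_3 = 30*2 - 20 = 40, d_3 = (2470 - 40^2)/30 = 870/30 = 29, a_3 = floor((49 + 40)/29) = 3.
  m_4 = 29*3 - 40 = 47, d_4 = (2470 - 47^2)/29 = 261/29 = 9, a_4 = floor((49 + 47)/9) = 10.
  m_5 = 9*10 - 47 = 43, d_5 = (2470 - 43^2)/9 = 621/9 = 69, a_5 = floor((49 + 43)/69) = 1.
  m_6 = 69*1 - 43 = 26, d_6 = (2470 - 26^2)/69 = 1794/69 = 26, a_6 = floor((49 + 26)/26) = 2.
  m_7 = 26*2 - 26 = 26, d_7 = (2470 - 26^2)/26 = 1794/26 = 69, a_7 = floor((49 + 26)/69) = 1.
  m_8 = 69*1 - 26 = 43, d_8 = (2470 - 43^2)/69 = 621/69 = 9, a_8 = floor((49 + 43)/9) = 10.
  m_9 = 9*10 - 43 = 47, d_9 = (2470 - 47^2)/9 = 261/9 = 29, a_9 = floor((49 + 47)/29) = 3.
  m_10 = 29*3 - 47 = 40, d_10 = (2470 - 40^2)/29 = 870/29 = 30, a_10 = floor((49 + 40)/30) = 2.
  m_11 = 30*2 - 40 = 20, d_11 = (2470 - 20^2)/30 = 2070/30 = 69, a_11 = floor((49 + 20)/69) = 1.
  m_12 = 69*1 - 20 = 49, d_12 = (2470 - 49^2)/69 = 69/69 = 1, a_12 = floor((49 + 49)/1) = 98.
  m_13 = 1*98 - 49 = 49, d_13 = (2470 - 49^2)/1 = 69/1 = 69: (m_13, d_13) = (m_1, d_1) = (49, 69), so from here the quotients repeat a_1, ..., a_12; the period length is 12.
Hence the expansion of sqrt(2470) is a_0 = 49 followed by the repeating block 1, 2, 3, 10, 1, 2, 1, 10, 3, 2, 1, 98 (period 12).

[49; (1, 2, 3, 10, 1, 2, 1, 10, 3, 2, 1, 98)]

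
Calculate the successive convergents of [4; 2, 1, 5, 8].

4/1, 9/2, 13/3, 74/17, 605/139

Using the convergent recurrence p_i = a_i*p_{i-1} + p_{i-2}, q_i = a_i*q_{i-1} + q_{i-2} with p_{-2}=0, p_{-1}=1, q_{-2}=1, q_{-1}=0:
  i=0: a_0=4, p_0 = 4*1 + 0 = 4, q_0 = 4*0 + 1 = 1.
  i=1: a_1=2, p_1 = 2*4 + 1 = 9, q_1 = 2*1 + 0 = 2.
  i=2: a_2=1, p_2 = 1*9 + 4 = 13, q_2 = 1*2 + 1 = 3.
  i=3: a_3=5, p_3 = 5*13 + 9 = 74, q_3 = 5*3 + 2 = 17.
  i=4: a_4=8, p_4 = 8*74 + 13 = 605, q_4 = 8*17 + 3 = 139.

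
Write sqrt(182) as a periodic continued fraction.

[13; (2, 26)]

Write x_i = (sqrt(182) + m_i)/d_i with (m_0, d_0) = (0, 1). a_0 = floor(sqrt(182)) = 13, since 13^2 = 169 <= 182 < 196 = 14^2.
Iterate m_{i+1} = d_i*a_i - m_i, d_{i+1} = (182 - m_{i+1}^2)/d_i, a_{i+1} = floor((a_0 + m_{i+1})/d_{i+1}):
  m_1 = 1*13 - 0 = 13, d_1 = (182 - 13^2)/1 = 13/1 = 13, a_1 = floor((13 + 13)/13) = 2.
  m_2 = 13*2 - 13 = 13, d_2 = (182 - 13^2)/13 = 13/13 = 1, a_2 = floor((13 + 13)/1) = 26.
  m_3 = 1*26 - 13 = 13, d_3 = (182 - 13^2)/1 = 13/1 = 13: (m_3, d_3) = (m_1, d_1) = (13, 13), so from here the quotients repeat a_1, a_2; the period length is 2.
Hence the expansion of sqrt(182) is a_0 = 13 followed by the repeating block 2, 26 (period 2).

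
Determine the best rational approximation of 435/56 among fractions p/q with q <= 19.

101/13

Expand x = 435/56 as a continued fraction with the Euclidean algorithm:
  435 = 7*56 + 43, so a_0 = 7.
  56 = 1*43 + 13, so a_1 = 1.
  43 = 3*13 + 4, so a_2 = 3.
  13 = 3*4 + 1, so a_3 = 3.
  4 = 4*1 + 0, so a_4 = 4.
so x = [7; 1, 3, 3, 4].
Convergents (p_i = a_i*p_{i-1} + p_{i-2}, q_i = a_i*q_{i-1} + q_{i-2} with p_{-2}=0, p_{-1}=1, q_{-2}=1, q_{-1}=0), until the denominator exceeds 19:
  i=0: a_0=7, p_0 = 7*1 + 0 = 7, q_0 = 7*0 + 1 = 1.
  i=1: a_1=1, p_1 = 1*7 + 1 = 8, q_1 = 1*1 + 0 = 1.
  i=2: a_2=3, p_2 = 3*8 + 7 = 31, q_2 = 3*1 + 1 = 4.
  i=3: a_3=3, p_3 = 3*31 + 8 = 101, q_3 = 3*4 + 1 = 13.
  i=4: a_4=4, p_4 = 4*101 + 31 = 435, q_4 = 4*13 + 4 = 56.
q_4 = 56 > 19, so the last convergent with denominator <= 19 is p_3/q_3 = 101/13.
The closest fraction with denominator <= 19 is either p_3/q_3 or the intermediate fraction (k*p_3 + p_2)/(k*q_3 + q_2) with the largest k >= 1 whose denominator stays <= 19; these approach x as k grows, and every other convergent or intermediate fraction in range is farther away.
Largest k: floor((19 - q_2)/q_3) = floor((19 - 4)/13) = 1.
That gives (1*101 + 31)/(1*13 + 4) = 132/17.
Compare the errors: |x - 101/13| = |435*13 - 101*56|/(56*13) = 1/728, and |x - 132/17| = |435*17 - 132*56|/(56*17) = 3/952.
Cross-multiplying, 1*952 = 952 < 2184 = 3*728, so 1/728 is smaller: the convergent 101/13 is closer to x than 132/17.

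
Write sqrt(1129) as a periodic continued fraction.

[33; (1, 1, 1, 1, 66)]

Write x_i = (sqrt(1129) + m_i)/d_i with (m_0, d_0) = (0, 1). a_0 = floor(sqrt(1129)) = 33, since 33^2 = 1089 <= 1129 < 1156 = 34^2.
Iterate m_{i+1} = d_i*a_i - m_i, d_{i+1} = (1129 - m_{i+1}^2)/d_i, a_{i+1} = floor((a_0 + m_{i+1})/d_{i+1}):
  m_1 = 1*33 - 0 = 33, d_1 = (1129 - 33^2)/1 = 40/1 = 40, a_1 = floor((33 + 33)/40) = 1.
  m_2 = 40*1 - 33 = 7, d_2 = (1129 - 7^2)/40 = 1080/40 = 27, a_2 = floor((33 + 7)/27) = 1.
  m_3 = 27*1 - 7 = 20, d_3 = (1129 - 20^2)/27 = 729/27 = 27, a_3 = floor((33 + 20)/27) = 1.
  m_4 = 27*1 - 20 = 7, d_4 = (1129 - 7^2)/27 = 1080/27 = 40, a_4 = floor((33 + 7)/40) = 1.
  m_5 = 40*1 - 7 = 33, d_5 = (1129 - 33^2)/40 = 40/40 = 1, a_5 = floor((33 + 33)/1) = 66.
  m_6 = 1*66 - 33 = 33, d_6 = (1129 - 33^2)/1 = 40/1 = 40: (m_6, d_6) = (m_1, d_1) = (33, 40), so from here the quotients repeat a_1, ..., a_5; the period length is 5.
Hence the expansion of sqrt(1129) is a_0 = 33 followed by the repeating block 1, 1, 1, 1, 66 (period 5).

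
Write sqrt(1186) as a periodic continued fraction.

[34; (2, 3, 1, 1, 4, 34, 4, 1, 1, 3, 2, 68)]

Write x_i = (sqrt(1186) + m_i)/d_i with (m_0, d_0) = (0, 1). a_0 = floor(sqrt(1186)) = 34, since 34^2 = 1156 <= 1186 < 1225 = 35^2.
Iterate m_{i+1} = d_i*a_i - m_i, d_{i+1} = (1186 - m_{i+1}^2)/d_i, a_{i+1} = floor((a_0 + m_{i+1})/d_{i+1}):
  m_1 = 1*34 - 0 = 34, d_1 = (1186 - 34^2)/1 = 30/1 = 30, a_1 = floor((34 + 34)/30) = 2.
  m_2 = 30*2 - 34 = 26, d_2 = (1186 - 26^2)/30 = 510/30 = 17, a_2 = floor((34 + 26)/17) = 3.
  m_3 = 17*3 - 26 = 25, d_3 = (1186 - 25^2)/17 = 561/17 = 33, a_3 = floor((34 + 25)/33) = 1.
  m_4 = 33*1 - 25 = 8, d_4 = (1186 - 8^2)/33 = 1122/33 = 34, a_4 = floor((34 + 8)/34) = 1.
  m_5 = 34*1 - 8 = 26, d_5 = (1186 - 26^2)/34 = 510/34 = 15, a_5 = floor((34 + 26)/15) = 4.
  m_6 = 15*4 - 26 = 34, d_6 = (1186 - 34^2)/15 = 30/15 = 2, a_6 = floor((34 + 34)/2) = 34.
  m_7 = 2*34 - 34 = 34, d_7 = (1186 - 34^2)/2 = 30/2 = 15, a_7 = floor((34 + 34)/15) = 4.
  m_8 = 15*4 - 34 = 26, d_8 = (1186 - 26^2)/15 = 510/15 = 34, a_8 = floor((34 + 26)/34) = 1.
  m_9 = 34*1 - 26 = 8, d_9 = (1186 - 8^2)/34 = 1122/34 = 33, a_9 = floor((34 + 8)/33) = 1.
  m_10 = 33*1 - 8 = 25, d_10 = (1186 - 25^2)/33 = 561/33 = 17, a_10 = floor((34 + 25)/17) = 3.
  m_11 = 17*3 - 25 = 26, d_11 = (1186 - 26^2)/17 = 510/17 = 30, a_11 = floor((34 + 26)/30) = 2.
  m_12 = 30*2 - 26 = 34, d_12 = (1186 - 34^2)/30 = 30/30 = 1, a_12 = floor((34 + 34)/1) = 68.
  m_13 = 1*68 - 34 = 34, d_13 = (1186 - 34^2)/1 = 30/1 = 30: (m_13, d_13) = (m_1, d_1) = (34, 30), so from here the quotients repeat a_1, ..., a_12; the period length is 12.
Hence the expansion of sqrt(1186) is a_0 = 34 followed by the repeating block 2, 3, 1, 1, 4, 34, 4, 1, 1, 3, 2, 68 (period 12).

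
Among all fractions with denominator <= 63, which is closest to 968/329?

Expand x = 968/329 as a continued fraction with the Euclidean algorithm:
  968 = 2*329 + 310, so a_0 = 2.
  329 = 1*310 + 19, so a_1 = 1.
  310 = 16*19 + 6, so a_2 = 16.
  19 = 3*6 + 1, so a_3 = 3.
  6 = 6*1 + 0, so a_4 = 6.
so x = [2; 1, 16, 3, 6].
Convergents (p_i = a_i*p_{i-1} + p_{i-2}, q_i = a_i*q_{i-1} + q_{i-2} with p_{-2}=0, p_{-1}=1, q_{-2}=1, q_{-1}=0), until the denominator exceeds 63:
  i=0: a_0=2, p_0 = 2*1 + 0 = 2, q_0 = 2*0 + 1 = 1.
  i=1: a_1=1, p_1 = 1*2 + 1 = 3, q_1 = 1*1 + 0 = 1.
  i=2: a_2=16, p_2 = 16*3 + 2 = 50, q_2 = 16*1 + 1 = 17.
  i=3: a_3=3, p_3 = 3*50 + 3 = 153, q_3 = 3*17 + 1 = 52.
  i=4: a_4=6, p_4 = 6*153 + 50 = 968, q_4 = 6*52 + 17 = 329.
q_4 = 329 > 63, so the last convergent with denominator <= 63 is p_3/q_3 = 153/52.
The closest fraction with denominator <= 63 is either p_3/q_3 or the intermediate fraction (k*p_3 + p_2)/(k*q_3 + q_2) with the largest k >= 1 whose denominator stays <= 63; these approach x as k grows, and every other convergent or intermediate fraction in range is farther away.
Largest k: floor((63 - q_2)/q_3) = floor((63 - 17)/52) = 0.
Since k = 0, no intermediate fraction beyond p_3/q_3 has denominator <= 63, so the convergent 153/52 is the closest (its error is |968*52 - 153*329|/(329*52) = 1/17108).

153/52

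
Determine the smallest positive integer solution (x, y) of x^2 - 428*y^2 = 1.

(x, y) = (1850887, 89466)

First expand sqrt(428) as a continued fraction. With x_i = (sqrt(428) + m_i)/d_i and (m_0, d_0) = (0, 1): a_0 = floor(sqrt(428)) = 20, since 20^2 = 400 <= 428 < 441 = 21^2.
Iterate m_{i+1} = d_i*a_i - m_i, d_{i+1} = (428 - m_{i+1}^2)/d_i, a_{i+1} = floor((a_0 + m_{i+1})/d_{i+1}):
  m_1 = 1*20 - 0 = 20, d_1 = (428 - 20^2)/1 = 28/1 = 28, a_1 = floor((20 + 20)/28) = 1.
  m_2 = 28*1 - 20 = 8, d_2 = (428 - 8^2)/28 = 364/28 = 13, a_2 = floor((20 + 8)/13) = 2.
  m_3 = 13*2 - 8 = 18, d_3 = (428 - 18^2)/13 = 104/13 = 8, a_3 = floor((20 + 18)/8) = 4.
  m_4 = 8*4 - 18 = 14, d_4 = (428 - 14^2)/8 = 232/8 = 29, a_4 = floor((20 + 14)/29) = 1.
  m_5 = 29*1 - 14 = 15, d_5 = (428 - 15^2)/29 = 203/29 = 7, a_5 = floor((20 + 15)/7) = 5.
  m_6 = 7*5 - 15 = 20, d_6 = (428 - 20^2)/7 = 28/7 = 4, a_6 = floor((20 + 20)/4) = 10.
  m_7 = 4*10 - 20 = 20, d_7 = (428 - 20^2)/4 = 28/4 = 7, a_7 = floor((20 + 20)/7) = 5.
  m_8 = 7*5 - 20 = 15, d_8 = (428 - 15^2)/7 = 203/7 = 29, a_8 = floor((20 + 15)/29) = 1.
  m_9 = 29*1 - 15 = 14, d_9 = (428 - 14^2)/29 = 232/29 = 8, a_9 = floor((20 + 14)/8) = 4.
  m_10 = 8*4 - 14 = 18, d_10 = (428 - 18^2)/8 = 104/8 = 13, a_10 = floor((20 + 18)/13) = 2.
  m_11 = 13*2 - 18 = 8, d_11 = (428 - 8^2)/13 = 364/13 = 28, a_11 = floor((20 + 8)/28) = 1.
  m_12 = 28*1 - 8 = 20, d_12 = (428 - 20^2)/28 = 28/28 = 1, a_12 = floor((20 + 20)/1) = 40.
  m_13 = 1*40 - 20 = 20, d_13 = (428 - 20^2)/1 = 28/1 = 28: (m_13, d_13) = (m_1, d_1) = (20, 28), so from here the quotients repeat a_1, ..., a_12; the period length is 12.
So sqrt(428) = [20; (1, 2, 4, 1, 5, 10, 5, 1, 4, 2, 1, 40)] with period length k = 12.
k is even, so the fundamental solution of x^2 - 428y^2 = 1 is (p_{k-1}, q_{k-1}) = (p_11, q_11); compute convergents through index 11.
Convergents (p_i = a_i*p_{i-1} + p_{i-2}, q_i = a_i*q_{i-1} + q_{i-2} with p_{-2}=0, p_{-1}=1, q_{-2}=1, q_{-1}=0):
  i=0: a_0=20, p_0 = 20*1 + 0 = 20, q_0 = 20*0 + 1 = 1.
  i=1: a_1=1, p_1 = 1*20 + 1 = 21, q_1 = 1*1 + 0 = 1.
  i=2: a_2=2, p_2 = 2*21 + 20 = 62, q_2 = 2*1 + 1 = 3.
  i=3: a_3=4, p_3 = 4*62 + 21 = 269, q_3 = 4*3 + 1 = 13.
  i=4: a_4=1, p_4 = 1*269 + 62 = 331, q_4 = 1*13 + 3 = 16.
  i=5: a_5=5, p_5 = 5*331 + 269 = 1924, q_5 = 5*16 + 13 = 93.
  i=6: a_6=10, p_6 = 10*1924 + 331 = 19571, q_6 = 10*93 + 16 = 946.
  i=7: a_7=5, p_7 = 5*19571 + 1924 = 99779, q_7 = 5*946 + 93 = 4823.
  i=8: a_8=1, p_8 = 1*99779 + 19571 = 119350, q_8 = 1*4823 + 946 = 5769.
  i=9: a_9=4, p_9 = 4*119350 + 99779 = 577179, q_9 = 4*5769 + 4823 = 27899.
  i=10: a_10=2, p_10 = 2*577179 + 119350 = 1273708, q_10 = 2*27899 + 5769 = 61567.
  i=11: a_11=1, p_11 = 1*1273708 + 577179 = 1850887, q_11 = 1*61567 + 27899 = 89466.
Check: 1850887^2 - 428*89466^2 = 3425782686769 - 3425782686768 = 1, so (x, y) = (1850887, 89466) solves the equation, and by the theorem it is the least positive solution.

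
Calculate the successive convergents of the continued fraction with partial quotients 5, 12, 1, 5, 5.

Using the convergent recurrence p_i = a_i*p_{i-1} + p_{i-2}, q_i = a_i*q_{i-1} + q_{i-2} with p_{-2}=0, p_{-1}=1, q_{-2}=1, q_{-1}=0:
  i=0: a_0=5, p_0 = 5*1 + 0 = 5, q_0 = 5*0 + 1 = 1.
  i=1: a_1=12, p_1 = 12*5 + 1 = 61, q_1 = 12*1 + 0 = 12.
  i=2: a_2=1, p_2 = 1*61 + 5 = 66, q_2 = 1*12 + 1 = 13.
  i=3: a_3=5, p_3 = 5*66 + 61 = 391, q_3 = 5*13 + 12 = 77.
  i=4: a_4=5, p_4 = 5*391 + 66 = 2021, q_4 = 5*77 + 13 = 398.

5/1, 61/12, 66/13, 391/77, 2021/398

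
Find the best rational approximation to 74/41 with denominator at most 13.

Expand x = 74/41 as a continued fraction with the Euclidean algorithm:
  74 = 1*41 + 33, so a_0 = 1.
  41 = 1*33 + 8, so a_1 = 1.
  33 = 4*8 + 1, so a_2 = 4.
  8 = 8*1 + 0, so a_3 = 8.
so x = [1; 1, 4, 8].
Convergents (p_i = a_i*p_{i-1} + p_{i-2}, q_i = a_i*q_{i-1} + q_{i-2} with p_{-2}=0, p_{-1}=1, q_{-2}=1, q_{-1}=0), until the denominator exceeds 13:
  i=0: a_0=1, p_0 = 1*1 + 0 = 1, q_0 = 1*0 + 1 = 1.
  i=1: a_1=1, p_1 = 1*1 + 1 = 2, q_1 = 1*1 + 0 = 1.
  i=2: a_2=4, p_2 = 4*2 + 1 = 9, q_2 = 4*1 + 1 = 5.
  i=3: a_3=8, p_3 = 8*9 + 2 = 74, q_3 = 8*5 + 1 = 41.
q_3 = 41 > 13, so the last convergent with denominator <= 13 is p_2/q_2 = 9/5.
The closest fraction with denominator <= 13 is either p_2/q_2 or the intermediate fraction (k*p_2 + p_1)/(k*q_2 + q_1) with the largest k >= 1 whose denominator stays <= 13; these approach x as k grows, and every other convergent or intermediate fraction in range is farther away.
Largest k: floor((13 - q_1)/q_2) = floor((13 - 1)/5) = 2.
That gives (2*9 + 2)/(2*5 + 1) = 20/11.
Compare the errors: |x - 9/5| = |74*5 - 9*41|/(41*5) = 1/205, and |x - 20/11| = |74*11 - 20*41|/(41*11) = 6/451.
Cross-multiplying, 1*451 = 451 < 1230 = 6*205, so 1/205 is smaller: the convergent 9/5 is closer to x than 20/11.

9/5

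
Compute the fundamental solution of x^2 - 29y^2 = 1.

First expand sqrt(29) as a continued fraction. With x_i = (sqrt(29) + m_i)/d_i and (m_0, d_0) = (0, 1): a_0 = floor(sqrt(29)) = 5, since 5^2 = 25 <= 29 < 36 = 6^2.
Iterate m_{i+1} = d_i*a_i - m_i, d_{i+1} = (29 - m_{i+1}^2)/d_i, a_{i+1} = floor((a_0 + m_{i+1})/d_{i+1}):
  m_1 = 1*5 - 0 = 5, d_1 = (29 - 5^2)/1 = 4/1 = 4, a_1 = floor((5 + 5)/4) = 2.
  m_2 = 4*2 - 5 = 3, d_2 = (29 - 3^2)/4 = 20/4 = 5, a_2 = floor((5 + 3)/5) = 1.
  m_3 = 5*1 - 3 = 2, d_3 = (29 - 2^2)/5 = 25/5 = 5, a_3 = floor((5 + 2)/5) = 1.
  m_4 = 5*1 - 2 = 3, d_4 = (29 - 3^2)/5 = 20/5 = 4, a_4 = floor((5 + 3)/4) = 2.
  m_5 = 4*2 - 3 = 5, d_5 = (29 - 5^2)/4 = 4/4 = 1, a_5 = floor((5 + 5)/1) = 10.
  m_6 = 1*10 - 5 = 5, d_6 = (29 - 5^2)/1 = 4/1 = 4: (m_6, d_6) = (m_1, d_1) = (5, 4), so from here the quotients repeat a_1, ..., a_5; the period length is 5.
So sqrt(29) = [5; (2, 1, 1, 2, 10)] with period length k = 5.
k is odd, so (p_{k-1}, q_{k-1}) only solves x^2 - 29y^2 = -1 and the fundamental solution of x^2 - 29y^2 = 1 is (p_{2k-1}, q_{2k-1}) = (p_9, q_9); compute convergents through index 9, running through the period twice.
Convergents (p_i = a_i*p_{i-1} + p_{i-2}, q_i = a_i*q_{i-1} + q_{i-2} with p_{-2}=0, p_{-1}=1, q_{-2}=1, q_{-1}=0):
  i=0: a_0=5, p_0 = 5*1 + 0 = 5, q_0 = 5*0 + 1 = 1.
  i=1: a_1=2, p_1 = 2*5 + 1 = 11, q_1 = 2*1 + 0 = 2.
  i=2: a_2=1, p_2 = 1*11 + 5 = 16, q_2 = 1*2 + 1 = 3.
  i=3: a_3=1, p_3 = 1*16 + 11 = 27, q_3 = 1*3 + 2 = 5.
  i=4: a_4=2, p_4 = 2*27 + 16 = 70, q_4 = 2*5 + 3 = 13.
  i=5: a_5=10, p_5 = 10*70 + 27 = 727, q_5 = 10*13 + 5 = 135.
  i=6: a_6=2, p_6 = 2*727 + 70 = 1524, q_6 = 2*135 + 13 = 283.
  i=7: a_7=1, p_7 = 1*1524 + 727 = 2251, q_7 = 1*283 + 135 = 418.
  i=8: a_8=1, p_8 = 1*2251 + 1524 = 3775, q_8 = 1*418 + 283 = 701.
  i=9: a_9=2, p_9 = 2*3775 + 2251 = 9801, q_9 = 2*701 + 418 = 1820.
Indeed p_4^2 - 29*q_4^2 = 4900 - 4901 = -1, not +1.
Check: 9801^2 - 29*1820^2 = 96059601 - 96059600 = 1, so (x, y) = (9801, 1820) solves the equation, and by the theorem it is the least positive solution.

(x, y) = (9801, 1820)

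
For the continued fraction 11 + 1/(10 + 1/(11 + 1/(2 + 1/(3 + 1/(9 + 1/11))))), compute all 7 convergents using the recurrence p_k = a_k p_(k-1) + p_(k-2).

11/1, 111/10, 1232/111, 2575/232, 8957/807, 83188/7495, 924025/83252

Using the convergent recurrence p_i = a_i*p_{i-1} + p_{i-2}, q_i = a_i*q_{i-1} + q_{i-2} with p_{-2}=0, p_{-1}=1, q_{-2}=1, q_{-1}=0:
  i=0: a_0=11, p_0 = 11*1 + 0 = 11, q_0 = 11*0 + 1 = 1.
  i=1: a_1=10, p_1 = 10*11 + 1 = 111, q_1 = 10*1 + 0 = 10.
  i=2: a_2=11, p_2 = 11*111 + 11 = 1232, q_2 = 11*10 + 1 = 111.
  i=3: a_3=2, p_3 = 2*1232 + 111 = 2575, q_3 = 2*111 + 10 = 232.
  i=4: a_4=3, p_4 = 3*2575 + 1232 = 8957, q_4 = 3*232 + 111 = 807.
  i=5: a_5=9, p_5 = 9*8957 + 2575 = 83188, q_5 = 9*807 + 232 = 7495.
  i=6: a_6=11, p_6 = 11*83188 + 8957 = 924025, q_6 = 11*7495 + 807 = 83252.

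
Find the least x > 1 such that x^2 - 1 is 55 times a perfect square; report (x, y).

(x, y) = (89, 12)

First expand sqrt(55) as a continued fraction. With x_i = (sqrt(55) + m_i)/d_i and (m_0, d_0) = (0, 1): a_0 = floor(sqrt(55)) = 7, since 7^2 = 49 <= 55 < 64 = 8^2.
Iterate m_{i+1} = d_i*a_i - m_i, d_{i+1} = (55 - m_{i+1}^2)/d_i, a_{i+1} = floor((a_0 + m_{i+1})/d_{i+1}):
  m_1 = 1*7 - 0 = 7, d_1 = (55 - 7^2)/1 = 6/1 = 6, a_1 = floor((7 + 7)/6) = 2.
  m_2 = 6*2 - 7 = 5, d_2 = (55 - 5^2)/6 = 30/6 = 5, a_2 = floor((7 + 5)/5) = 2.
  m_3 = 5*2 - 5 = 5, d_3 = (55 - 5^2)/5 = 30/5 = 6, a_3 = floor((7 + 5)/6) = 2.
  m_4 = 6*2 - 5 = 7, d_4 = (55 - 7^2)/6 = 6/6 = 1, a_4 = floor((7 + 7)/1) = 14.
  m_5 = 1*14 - 7 = 7, d_5 = (55 - 7^2)/1 = 6/1 = 6: (m_5, d_5) = (m_1, d_1) = (7, 6), so from here the quotients repeat a_1, ..., a_4; the period length is 4.
So sqrt(55) = [7; (2, 2, 2, 14)] with period length k = 4.
k is even, so the fundamental solution of x^2 - 55y^2 = 1 is (p_{k-1}, q_{k-1}) = (p_3, q_3); compute convergents through index 3.
Convergents (p_i = a_i*p_{i-1} + p_{i-2}, q_i = a_i*q_{i-1} + q_{i-2} with p_{-2}=0, p_{-1}=1, q_{-2}=1, q_{-1}=0):
  i=0: a_0=7, p_0 = 7*1 + 0 = 7, q_0 = 7*0 + 1 = 1.
  i=1: a_1=2, p_1 = 2*7 + 1 = 15, q_1 = 2*1 + 0 = 2.
  i=2: a_2=2, p_2 = 2*15 + 7 = 37, q_2 = 2*2 + 1 = 5.
  i=3: a_3=2, p_3 = 2*37 + 15 = 89, q_3 = 2*5 + 2 = 12.
Check: 89^2 - 55*12^2 = 7921 - 7920 = 1, so (x, y) = (89, 12) solves the equation, and by the theorem it is the least positive solution.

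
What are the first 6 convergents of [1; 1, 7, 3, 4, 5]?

Using the convergent recurrence p_i = a_i*p_{i-1} + p_{i-2}, q_i = a_i*q_{i-1} + q_{i-2} with p_{-2}=0, p_{-1}=1, q_{-2}=1, q_{-1}=0:
  i=0: a_0=1, p_0 = 1*1 + 0 = 1, q_0 = 1*0 + 1 = 1.
  i=1: a_1=1, p_1 = 1*1 + 1 = 2, q_1 = 1*1 + 0 = 1.
  i=2: a_2=7, p_2 = 7*2 + 1 = 15, q_2 = 7*1 + 1 = 8.
  i=3: a_3=3, p_3 = 3*15 + 2 = 47, q_3 = 3*8 + 1 = 25.
  i=4: a_4=4, p_4 = 4*47 + 15 = 203, q_4 = 4*25 + 8 = 108.
  i=5: a_5=5, p_5 = 5*203 + 47 = 1062, q_5 = 5*108 + 25 = 565.

1/1, 2/1, 15/8, 47/25, 203/108, 1062/565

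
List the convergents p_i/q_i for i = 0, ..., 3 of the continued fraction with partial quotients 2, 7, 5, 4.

Using the convergent recurrence p_i = a_i*p_{i-1} + p_{i-2}, q_i = a_i*q_{i-1} + q_{i-2} with p_{-2}=0, p_{-1}=1, q_{-2}=1, q_{-1}=0:
  i=0: a_0=2, p_0 = 2*1 + 0 = 2, q_0 = 2*0 + 1 = 1.
  i=1: a_1=7, p_1 = 7*2 + 1 = 15, q_1 = 7*1 + 0 = 7.
  i=2: a_2=5, p_2 = 5*15 + 2 = 77, q_2 = 5*7 + 1 = 36.
  i=3: a_3=4, p_3 = 4*77 + 15 = 323, q_3 = 4*36 + 7 = 151.

2/1, 15/7, 77/36, 323/151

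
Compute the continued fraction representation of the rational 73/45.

[1; 1, 1, 1, 1, 1, 5]

Run the Euclidean algorithm on 73 and 45; the successive quotients are the partial quotients a_0, a_1, ... (each step inverts the fractional part left over by the previous one):
  73 = 1*45 + 28, so a_0 = 1.
  45 = 1*28 + 17, so a_1 = 1.
  28 = 1*17 + 11, so a_2 = 1.
  17 = 1*11 + 6, so a_3 = 1.
  11 = 1*6 + 5, so a_4 = 1.
  6 = 1*5 + 1, so a_5 = 1.
  5 = 5*1 + 0, so a_6 = 5.
The remainder reaches 0 after 7 divisions, so the expansion has 7 partial quotients, read off in order.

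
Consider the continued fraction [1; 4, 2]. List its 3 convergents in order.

1/1, 5/4, 11/9

Using the convergent recurrence p_i = a_i*p_{i-1} + p_{i-2}, q_i = a_i*q_{i-1} + q_{i-2} with p_{-2}=0, p_{-1}=1, q_{-2}=1, q_{-1}=0:
  i=0: a_0=1, p_0 = 1*1 + 0 = 1, q_0 = 1*0 + 1 = 1.
  i=1: a_1=4, p_1 = 4*1 + 1 = 5, q_1 = 4*1 + 0 = 4.
  i=2: a_2=2, p_2 = 2*5 + 1 = 11, q_2 = 2*4 + 1 = 9.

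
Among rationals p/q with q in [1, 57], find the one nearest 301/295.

50/49

Expand x = 301/295 as a continued fraction with the Euclidean algorithm:
  301 = 1*295 + 6, so a_0 = 1.
  295 = 49*6 + 1, so a_1 = 49.
  6 = 6*1 + 0, so a_2 = 6.
so x = [1; 49, 6].
Convergents (p_i = a_i*p_{i-1} + p_{i-2}, q_i = a_i*q_{i-1} + q_{i-2} with p_{-2}=0, p_{-1}=1, q_{-2}=1, q_{-1}=0), until the denominator exceeds 57:
  i=0: a_0=1, p_0 = 1*1 + 0 = 1, q_0 = 1*0 + 1 = 1.
  i=1: a_1=49, p_1 = 49*1 + 1 = 50, q_1 = 49*1 + 0 = 49.
  i=2: a_2=6, p_2 = 6*50 + 1 = 301, q_2 = 6*49 + 1 = 295.
q_2 = 295 > 57, so the last convergent with denominator <= 57 is p_1/q_1 = 50/49.
The closest fraction with denominator <= 57 is either p_1/q_1 or the intermediate fraction (k*p_1 + p_0)/(k*q_1 + q_0) with the largest k >= 1 whose denominator stays <= 57; these approach x as k grows, and every other convergent or intermediate fraction in range is farther away.
Largest k: floor((57 - q_0)/q_1) = floor((57 - 1)/49) = 1.
That gives (1*50 + 1)/(1*49 + 1) = 51/50.
Compare the errors: |x - 50/49| = |301*49 - 50*295|/(295*49) = 1/14455, and |x - 51/50| = |301*50 - 51*295|/(295*50) = 5/14750.
Cross-multiplying, 1*14750 = 14750 < 72275 = 5*14455, so 1/14455 is smaller: the convergent 50/49 is closer to x than 51/50.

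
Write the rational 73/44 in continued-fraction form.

[1; 1, 1, 1, 14]

Run the Euclidean algorithm on 73 and 44; the successive quotients are the partial quotients a_0, a_1, ... (each step inverts the fractional part left over by the previous one):
  73 = 1*44 + 29, so a_0 = 1.
  44 = 1*29 + 15, so a_1 = 1.
  29 = 1*15 + 14, so a_2 = 1.
  15 = 1*14 + 1, so a_3 = 1.
  14 = 14*1 + 0, so a_4 = 14.
The remainder reaches 0 after 5 divisions, so the expansion has 5 partial quotients, read off in order.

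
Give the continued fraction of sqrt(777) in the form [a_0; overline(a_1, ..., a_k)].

Write x_i = (sqrt(777) + m_i)/d_i with (m_0, d_0) = (0, 1). a_0 = floor(sqrt(777)) = 27, since 27^2 = 729 <= 777 < 784 = 28^2.
Iterate m_{i+1} = d_i*a_i - m_i, d_{i+1} = (777 - m_{i+1}^2)/d_i, a_{i+1} = floor((a_0 + m_{i+1})/d_{i+1}):
  m_1 = 1*27 - 0 = 27, d_1 = (777 - 27^2)/1 = 48/1 = 48, a_1 = floor((27 + 27)/48) = 1.
  m_2 = 48*1 - 27 = 21, d_2 = (777 - 21^2)/48 = 336/48 = 7, a_2 = floor((27 + 21)/7) = 6.
  m_3 = 7*6 - 21 = 21, d_3 = (777 - 21^2)/7 = 336/7 = 48, a_3 = floor((27 + 21)/48) = 1.
  m_4 = 48*1 - 21 = 27, d_4 = (777 - 27^2)/48 = 48/48 = 1, a_4 = floor((27 + 27)/1) = 54.
  m_5 = 1*54 - 27 = 27, d_5 = (777 - 27^2)/1 = 48/1 = 48: (m_5, d_5) = (m_1, d_1) = (27, 48), so from here the quotients repeat a_1, ..., a_4; the period length is 4.
Hence the expansion of sqrt(777) is a_0 = 27 followed by the repeating block 1, 6, 1, 54 (period 4).

[27; overline(1, 6, 1, 54)]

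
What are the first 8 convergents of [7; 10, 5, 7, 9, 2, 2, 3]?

7/1, 71/10, 362/51, 2605/367, 23807/3354, 50219/7075, 124245/17504, 422954/59587

Using the convergent recurrence p_i = a_i*p_{i-1} + p_{i-2}, q_i = a_i*q_{i-1} + q_{i-2} with p_{-2}=0, p_{-1}=1, q_{-2}=1, q_{-1}=0:
  i=0: a_0=7, p_0 = 7*1 + 0 = 7, q_0 = 7*0 + 1 = 1.
  i=1: a_1=10, p_1 = 10*7 + 1 = 71, q_1 = 10*1 + 0 = 10.
  i=2: a_2=5, p_2 = 5*71 + 7 = 362, q_2 = 5*10 + 1 = 51.
  i=3: a_3=7, p_3 = 7*362 + 71 = 2605, q_3 = 7*51 + 10 = 367.
  i=4: a_4=9, p_4 = 9*2605 + 362 = 23807, q_4 = 9*367 + 51 = 3354.
  i=5: a_5=2, p_5 = 2*23807 + 2605 = 50219, q_5 = 2*3354 + 367 = 7075.
  i=6: a_6=2, p_6 = 2*50219 + 23807 = 124245, q_6 = 2*7075 + 3354 = 17504.
  i=7: a_7=3, p_7 = 3*124245 + 50219 = 422954, q_7 = 3*17504 + 7075 = 59587.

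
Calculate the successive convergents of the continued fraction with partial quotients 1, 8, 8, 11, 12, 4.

1/1, 9/8, 73/65, 812/723, 9817/8741, 40080/35687

Using the convergent recurrence p_i = a_i*p_{i-1} + p_{i-2}, q_i = a_i*q_{i-1} + q_{i-2} with p_{-2}=0, p_{-1}=1, q_{-2}=1, q_{-1}=0:
  i=0: a_0=1, p_0 = 1*1 + 0 = 1, q_0 = 1*0 + 1 = 1.
  i=1: a_1=8, p_1 = 8*1 + 1 = 9, q_1 = 8*1 + 0 = 8.
  i=2: a_2=8, p_2 = 8*9 + 1 = 73, q_2 = 8*8 + 1 = 65.
  i=3: a_3=11, p_3 = 11*73 + 9 = 812, q_3 = 11*65 + 8 = 723.
  i=4: a_4=12, p_4 = 12*812 + 73 = 9817, q_4 = 12*723 + 65 = 8741.
  i=5: a_5=4, p_5 = 4*9817 + 812 = 40080, q_5 = 4*8741 + 723 = 35687.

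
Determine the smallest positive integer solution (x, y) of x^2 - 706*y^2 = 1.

(x, y) = (34595, 1302)

First expand sqrt(706) as a continued fraction. With x_i = (sqrt(706) + m_i)/d_i and (m_0, d_0) = (0, 1): a_0 = floor(sqrt(706)) = 26, since 26^2 = 676 <= 706 < 729 = 27^2.
Iterate m_{i+1} = d_i*a_i - m_i, d_{i+1} = (706 - m_{i+1}^2)/d_i, a_{i+1} = floor((a_0 + m_{i+1})/d_{i+1}):
  m_1 = 1*26 - 0 = 26, d_1 = (706 - 26^2)/1 = 30/1 = 30, a_1 = floor((26 + 26)/30) = 1.
  m_2 = 30*1 - 26 = 4, d_2 = (706 - 4^2)/30 = 690/30 = 23, a_2 = floor((26 + 4)/23) = 1.
  m_3 = 23*1 - 4 = 19, d_3 = (706 - 19^2)/23 = 345/23 = 15, a_3 = floor((26 + 19)/15) = 3.
  m_4 = 15*3 - 19 = 26, d_4 = (706 - 26^2)/15 = 30/15 = 2, a_4 = floor((26 + 26)/2) = 26.
  m_5 = 2*26 - 26 = 26, d_5 = (706 - 26^2)/2 = 30/2 = 15, a_5 = floor((26 + 26)/15) = 3.
  m_6 = 15*3 - 26 = 19, d_6 = (706 - 19^2)/15 = 345/15 = 23, a_6 = floor((26 + 19)/23) = 1.
  m_7 = 23*1 - 19 = 4, d_7 = (706 - 4^2)/23 = 690/23 = 30, a_7 = floor((26 + 4)/30) = 1.
  m_8 = 30*1 - 4 = 26, d_8 = (706 - 26^2)/30 = 30/30 = 1, a_8 = floor((26 + 26)/1) = 52.
  m_9 = 1*52 - 26 = 26, d_9 = (706 - 26^2)/1 = 30/1 = 30: (m_9, d_9) = (m_1, d_1) = (26, 30), so from here the quotients repeat a_1, ..., a_8; the period length is 8.
So sqrt(706) = [26; (1, 1, 3, 26, 3, 1, 1, 52)] with period length k = 8.
k is even, so the fundamental solution of x^2 - 706y^2 = 1 is (p_{k-1}, q_{k-1}) = (p_7, q_7); compute convergents through index 7.
Convergents (p_i = a_i*p_{i-1} + p_{i-2}, q_i = a_i*q_{i-1} + q_{i-2} with p_{-2}=0, p_{-1}=1, q_{-2}=1, q_{-1}=0):
  i=0: a_0=26, p_0 = 26*1 + 0 = 26, q_0 = 26*0 + 1 = 1.
  i=1: a_1=1, p_1 = 1*26 + 1 = 27, q_1 = 1*1 + 0 = 1.
  i=2: a_2=1, p_2 = 1*27 + 26 = 53, q_2 = 1*1 + 1 = 2.
  i=3: a_3=3, p_3 = 3*53 + 27 = 186, q_3 = 3*2 + 1 = 7.
  i=4: a_4=26, p_4 = 26*186 + 53 = 4889, q_4 = 26*7 + 2 = 184.
  i=5: a_5=3, p_5 = 3*4889 + 186 = 14853, q_5 = 3*184 + 7 = 559.
  i=6: a_6=1, p_6 = 1*14853 + 4889 = 19742, q_6 = 1*559 + 184 = 743.
  i=7: a_7=1, p_7 = 1*19742 + 14853 = 34595, q_7 = 1*743 + 559 = 1302.
Check: 34595^2 - 706*1302^2 = 1196814025 - 1196814024 = 1, so (x, y) = (34595, 1302) solves the equation, and by the theorem it is the least positive solution.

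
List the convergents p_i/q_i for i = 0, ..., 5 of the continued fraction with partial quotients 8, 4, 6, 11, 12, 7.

8/1, 33/4, 206/25, 2299/279, 27794/3373, 196857/23890

Using the convergent recurrence p_i = a_i*p_{i-1} + p_{i-2}, q_i = a_i*q_{i-1} + q_{i-2} with p_{-2}=0, p_{-1}=1, q_{-2}=1, q_{-1}=0:
  i=0: a_0=8, p_0 = 8*1 + 0 = 8, q_0 = 8*0 + 1 = 1.
  i=1: a_1=4, p_1 = 4*8 + 1 = 33, q_1 = 4*1 + 0 = 4.
  i=2: a_2=6, p_2 = 6*33 + 8 = 206, q_2 = 6*4 + 1 = 25.
  i=3: a_3=11, p_3 = 11*206 + 33 = 2299, q_3 = 11*25 + 4 = 279.
  i=4: a_4=12, p_4 = 12*2299 + 206 = 27794, q_4 = 12*279 + 25 = 3373.
  i=5: a_5=7, p_5 = 7*27794 + 2299 = 196857, q_5 = 7*3373 + 279 = 23890.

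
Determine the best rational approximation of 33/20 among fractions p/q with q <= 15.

23/14

Expand x = 33/20 as a continued fraction with the Euclidean algorithm:
  33 = 1*20 + 13, so a_0 = 1.
  20 = 1*13 + 7, so a_1 = 1.
  13 = 1*7 + 6, so a_2 = 1.
  7 = 1*6 + 1, so a_3 = 1.
  6 = 6*1 + 0, so a_4 = 6.
so x = [1; 1, 1, 1, 6].
Convergents (p_i = a_i*p_{i-1} + p_{i-2}, q_i = a_i*q_{i-1} + q_{i-2} with p_{-2}=0, p_{-1}=1, q_{-2}=1, q_{-1}=0), until the denominator exceeds 15:
  i=0: a_0=1, p_0 = 1*1 + 0 = 1, q_0 = 1*0 + 1 = 1.
  i=1: a_1=1, p_1 = 1*1 + 1 = 2, q_1 = 1*1 + 0 = 1.
  i=2: a_2=1, p_2 = 1*2 + 1 = 3, q_2 = 1*1 + 1 = 2.
  i=3: a_3=1, p_3 = 1*3 + 2 = 5, q_3 = 1*2 + 1 = 3.
  i=4: a_4=6, p_4 = 6*5 + 3 = 33, q_4 = 6*3 + 2 = 20.
q_4 = 20 > 15, so the last convergent with denominator <= 15 is p_3/q_3 = 5/3.
The closest fraction with denominator <= 15 is either p_3/q_3 or the intermediate fraction (k*p_3 + p_2)/(k*q_3 + q_2) with the largest k >= 1 whose denominator stays <= 15; these approach x as k grows, and every other convergent or intermediate fraction in range is farther away.
Largest k: floor((15 - q_2)/q_3) = floor((15 - 2)/3) = 4.
That gives (4*5 + 3)/(4*3 + 2) = 23/14.
Compare the errors: |x - 5/3| = |33*3 - 5*20|/(20*3) = 1/60, and |x - 23/14| = |33*14 - 23*20|/(20*14) = 2/280.
Cross-multiplying, 2*60 = 120 < 280 = 1*280, so 2/280 is smaller: the intermediate fraction 23/14 is closer to x than 5/3.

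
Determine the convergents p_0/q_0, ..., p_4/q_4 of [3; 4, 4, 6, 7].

3/1, 13/4, 55/17, 343/106, 2456/759

Using the convergent recurrence p_i = a_i*p_{i-1} + p_{i-2}, q_i = a_i*q_{i-1} + q_{i-2} with p_{-2}=0, p_{-1}=1, q_{-2}=1, q_{-1}=0:
  i=0: a_0=3, p_0 = 3*1 + 0 = 3, q_0 = 3*0 + 1 = 1.
  i=1: a_1=4, p_1 = 4*3 + 1 = 13, q_1 = 4*1 + 0 = 4.
  i=2: a_2=4, p_2 = 4*13 + 3 = 55, q_2 = 4*4 + 1 = 17.
  i=3: a_3=6, p_3 = 6*55 + 13 = 343, q_3 = 6*17 + 4 = 106.
  i=4: a_4=7, p_4 = 7*343 + 55 = 2456, q_4 = 7*106 + 17 = 759.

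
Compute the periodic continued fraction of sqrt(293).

Write x_i = (sqrt(293) + m_i)/d_i with (m_0, d_0) = (0, 1). a_0 = floor(sqrt(293)) = 17, since 17^2 = 289 <= 293 < 324 = 18^2.
Iterate m_{i+1} = d_i*a_i - m_i, d_{i+1} = (293 - m_{i+1}^2)/d_i, a_{i+1} = floor((a_0 + m_{i+1})/d_{i+1}):
  m_1 = 1*17 - 0 = 17, d_1 = (293 - 17^2)/1 = 4/1 = 4, a_1 = floor((17 + 17)/4) = 8.
  m_2 = 4*8 - 17 = 15, d_2 = (293 - 15^2)/4 = 68/4 = 17, a_2 = floor((17 + 15)/17) = 1.
  m_3 = 17*1 - 15 = 2, d_3 = (293 - 2^2)/17 = 289/17 = 17, a_3 = floor((17 + 2)/17) = 1.
  m_4 = 17*1 - 2 = 15, d_4 = (293 - 15^2)/17 = 68/17 = 4, a_4 = floor((17 + 15)/4) = 8.
  m_5 = 4*8 - 15 = 17, d_5 = (293 - 17^2)/4 = 4/4 = 1, a_5 = floor((17 + 17)/1) = 34.
  m_6 = 1*34 - 17 = 17, d_6 = (293 - 17^2)/1 = 4/1 = 4: (m_6, d_6) = (m_1, d_1) = (17, 4), so from here the quotients repeat a_1, ..., a_5; the period length is 5.
Hence the expansion of sqrt(293) is a_0 = 17 followed by the repeating block 8, 1, 1, 8, 34 (period 5).

[17; (8, 1, 1, 8, 34)]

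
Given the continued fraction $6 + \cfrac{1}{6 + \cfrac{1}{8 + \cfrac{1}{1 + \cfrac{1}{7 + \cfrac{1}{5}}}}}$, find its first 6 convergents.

6/1, 37/6, 302/49, 339/55, 2675/434, 13714/2225

Using the convergent recurrence p_i = a_i*p_{i-1} + p_{i-2}, q_i = a_i*q_{i-1} + q_{i-2} with p_{-2}=0, p_{-1}=1, q_{-2}=1, q_{-1}=0:
  i=0: a_0=6, p_0 = 6*1 + 0 = 6, q_0 = 6*0 + 1 = 1.
  i=1: a_1=6, p_1 = 6*6 + 1 = 37, q_1 = 6*1 + 0 = 6.
  i=2: a_2=8, p_2 = 8*37 + 6 = 302, q_2 = 8*6 + 1 = 49.
  i=3: a_3=1, p_3 = 1*302 + 37 = 339, q_3 = 1*49 + 6 = 55.
  i=4: a_4=7, p_4 = 7*339 + 302 = 2675, q_4 = 7*55 + 49 = 434.
  i=5: a_5=5, p_5 = 5*2675 + 339 = 13714, q_5 = 5*434 + 55 = 2225.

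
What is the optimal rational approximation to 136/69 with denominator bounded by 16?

Expand x = 136/69 as a continued fraction with the Euclidean algorithm:
  136 = 1*69 + 67, so a_0 = 1.
  69 = 1*67 + 2, so a_1 = 1.
  67 = 33*2 + 1, so a_2 = 33.
  2 = 2*1 + 0, so a_3 = 2.
so x = [1; 1, 33, 2].
Convergents (p_i = a_i*p_{i-1} + p_{i-2}, q_i = a_i*q_{i-1} + q_{i-2} with p_{-2}=0, p_{-1}=1, q_{-2}=1, q_{-1}=0), until the denominator exceeds 16:
  i=0: a_0=1, p_0 = 1*1 + 0 = 1, q_0 = 1*0 + 1 = 1.
  i=1: a_1=1, p_1 = 1*1 + 1 = 2, q_1 = 1*1 + 0 = 1.
  i=2: a_2=33, p_2 = 33*2 + 1 = 67, q_2 = 33*1 + 1 = 34.
q_2 = 34 > 16, so the last convergent with denominator <= 16 is p_1/q_1 = 2/1.
The closest fraction with denominator <= 16 is either p_1/q_1 or the intermediate fraction (k*p_1 + p_0)/(k*q_1 + q_0) with the largest k >= 1 whose denominator stays <= 16; these approach x as k grows, and every other convergent or intermediate fraction in range is farther away.
Largest k: floor((16 - q_0)/q_1) = floor((16 - 1)/1) = 15.
That gives (15*2 + 1)/(15*1 + 1) = 31/16.
Compare the errors: |x - 2/1| = |136*1 - 2*69|/(69*1) = 2/69, and |x - 31/16| = |136*16 - 31*69|/(69*16) = 37/1104.
Cross-multiplying, 2*1104 = 2208 < 2553 = 37*69, so 2/69 is smaller: the convergent 2/1 is closer to x than 31/16.

2/1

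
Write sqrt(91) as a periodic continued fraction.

[9; (1, 1, 5, 1, 5, 1, 1, 18)]

Write x_i = (sqrt(91) + m_i)/d_i with (m_0, d_0) = (0, 1). a_0 = floor(sqrt(91)) = 9, since 9^2 = 81 <= 91 < 100 = 10^2.
Iterate m_{i+1} = d_i*a_i - m_i, d_{i+1} = (91 - m_{i+1}^2)/d_i, a_{i+1} = floor((a_0 + m_{i+1})/d_{i+1}):
  m_1 = 1*9 - 0 = 9, d_1 = (91 - 9^2)/1 = 10/1 = 10, a_1 = floor((9 + 9)/10) = 1.
  m_2 = 10*1 - 9 = 1, d_2 = (91 - 1^2)/10 = 90/10 = 9, a_2 = floor((9 + 1)/9) = 1.
  m_3 = 9*1 - 1 = 8, d_3 = (91 - 8^2)/9 = 27/9 = 3, a_3 = floor((9 + 8)/3) = 5.
  m_4 = 3*5 - 8 = 7, d_4 = (91 - 7^2)/3 = 42/3 = 14, a_4 = floor((9 + 7)/14) = 1.
  m_5 = 14*1 - 7 = 7, d_5 = (91 - 7^2)/14 = 42/14 = 3, a_5 = floor((9 + 7)/3) = 5.
  m_6 = 3*5 - 7 = 8, d_6 = (91 - 8^2)/3 = 27/3 = 9, a_6 = floor((9 + 8)/9) = 1.
  m_7 = 9*1 - 8 = 1, d_7 = (91 - 1^2)/9 = 90/9 = 10, a_7 = floor((9 + 1)/10) = 1.
  m_8 = 10*1 - 1 = 9, d_8 = (91 - 9^2)/10 = 10/10 = 1, a_8 = floor((9 + 9)/1) = 18.
  m_9 = 1*18 - 9 = 9, d_9 = (91 - 9^2)/1 = 10/1 = 10: (m_9, d_9) = (m_1, d_1) = (9, 10), so from here the quotients repeat a_1, ..., a_8; the period length is 8.
Hence the expansion of sqrt(91) is a_0 = 9 followed by the repeating block 1, 1, 5, 1, 5, 1, 1, 18 (period 8).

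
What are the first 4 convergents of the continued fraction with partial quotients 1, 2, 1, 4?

Using the convergent recurrence p_i = a_i*p_{i-1} + p_{i-2}, q_i = a_i*q_{i-1} + q_{i-2} with p_{-2}=0, p_{-1}=1, q_{-2}=1, q_{-1}=0:
  i=0: a_0=1, p_0 = 1*1 + 0 = 1, q_0 = 1*0 + 1 = 1.
  i=1: a_1=2, p_1 = 2*1 + 1 = 3, q_1 = 2*1 + 0 = 2.
  i=2: a_2=1, p_2 = 1*3 + 1 = 4, q_2 = 1*2 + 1 = 3.
  i=3: a_3=4, p_3 = 4*4 + 3 = 19, q_3 = 4*3 + 2 = 14.

1/1, 3/2, 4/3, 19/14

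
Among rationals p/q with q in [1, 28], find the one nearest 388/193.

Expand x = 388/193 as a continued fraction with the Euclidean algorithm:
  388 = 2*193 + 2, so a_0 = 2.
  193 = 96*2 + 1, so a_1 = 96.
  2 = 2*1 + 0, so a_2 = 2.
so x = [2; 96, 2].
Convergents (p_i = a_i*p_{i-1} + p_{i-2}, q_i = a_i*q_{i-1} + q_{i-2} with p_{-2}=0, p_{-1}=1, q_{-2}=1, q_{-1}=0), until the denominator exceeds 28:
  i=0: a_0=2, p_0 = 2*1 + 0 = 2, q_0 = 2*0 + 1 = 1.
  i=1: a_1=96, p_1 = 96*2 + 1 = 193, q_1 = 96*1 + 0 = 96.
q_1 = 96 > 28, so the last convergent with denominator <= 28 is p_0/q_0 = 2/1.
The closest fraction with denominator <= 28 is either p_0/q_0 or the intermediate fraction (k*p_0 + p_{-1})/(k*q_0 + q_{-1}) with the largest k >= 1 whose denominator stays <= 28; these approach x as k grows, and every other convergent or intermediate fraction in range is farther away.
Largest k: floor((28 - q_{-1})/q_0) = floor((28 - 0)/1) = 28 (using the seeds p_{-1} = 1, q_{-1} = 0).
That gives (28*2 + 1)/(28*1 + 0) = 57/28.
Compare the errors: |x - 2/1| = |388*1 - 2*193|/(193*1) = 2/193, and |x - 57/28| = |388*28 - 57*193|/(193*28) = 137/5404.
Cross-multiplying, 2*5404 = 10808 < 26441 = 137*193, so 2/193 is smaller: the convergent 2/1 is closer to x than 57/28.

2/1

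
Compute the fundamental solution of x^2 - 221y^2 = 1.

(x, y) = (1665, 112)

First expand sqrt(221) as a continued fraction. With x_i = (sqrt(221) + m_i)/d_i and (m_0, d_0) = (0, 1): a_0 = floor(sqrt(221)) = 14, since 14^2 = 196 <= 221 < 225 = 15^2.
Iterate m_{i+1} = d_i*a_i - m_i, d_{i+1} = (221 - m_{i+1}^2)/d_i, a_{i+1} = floor((a_0 + m_{i+1})/d_{i+1}):
  m_1 = 1*14 - 0 = 14, d_1 = (221 - 14^2)/1 = 25/1 = 25, a_1 = floor((14 + 14)/25) = 1.
  m_2 = 25*1 - 14 = 11, d_2 = (221 - 11^2)/25 = 100/25 = 4, a_2 = floor((14 + 11)/4) = 6.
  m_3 = 4*6 - 11 = 13, d_3 = (221 - 13^2)/4 = 52/4 = 13, a_3 = floor((14 + 13)/13) = 2.
  m_4 = 13*2 - 13 = 13, d_4 = (221 - 13^2)/13 = 52/13 = 4, a_4 = floor((14 + 13)/4) = 6.
  m_5 = 4*6 - 13 = 11, d_5 = (221 - 11^2)/4 = 100/4 = 25, a_5 = floor((14 + 11)/25) = 1.
  m_6 = 25*1 - 11 = 14, d_6 = (221 - 14^2)/25 = 25/25 = 1, a_6 = floor((14 + 14)/1) = 28.
  m_7 = 1*28 - 14 = 14, d_7 = (221 - 14^2)/1 = 25/1 = 25: (m_7, d_7) = (m_1, d_1) = (14, 25), so from here the quotients repeat a_1, ..., a_6; the period length is 6.
So sqrt(221) = [14; (1, 6, 2, 6, 1, 28)] with period length k = 6.
k is even, so the fundamental solution of x^2 - 221y^2 = 1 is (p_{k-1}, q_{k-1}) = (p_5, q_5); compute convergents through index 5.
Convergents (p_i = a_i*p_{i-1} + p_{i-2}, q_i = a_i*q_{i-1} + q_{i-2} with p_{-2}=0, p_{-1}=1, q_{-2}=1, q_{-1}=0):
  i=0: a_0=14, p_0 = 14*1 + 0 = 14, q_0 = 14*0 + 1 = 1.
  i=1: a_1=1, p_1 = 1*14 + 1 = 15, q_1 = 1*1 + 0 = 1.
  i=2: a_2=6, p_2 = 6*15 + 14 = 104, q_2 = 6*1 + 1 = 7.
  i=3: a_3=2, p_3 = 2*104 + 15 = 223, q_3 = 2*7 + 1 = 15.
  i=4: a_4=6, p_4 = 6*223 + 104 = 1442, q_4 = 6*15 + 7 = 97.
  i=5: a_5=1, p_5 = 1*1442 + 223 = 1665, q_5 = 1*97 + 15 = 112.
Check: 1665^2 - 221*112^2 = 2772225 - 2772224 = 1, so (x, y) = (1665, 112) solves the equation, and by the theorem it is the least positive solution.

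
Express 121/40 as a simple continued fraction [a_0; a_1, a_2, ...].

Run the Euclidean algorithm on 121 and 40; the successive quotients are the partial quotients a_0, a_1, ... (each step inverts the fractional part left over by the previous one):
  121 = 3*40 + 1, so a_0 = 3.
  40 = 40*1 + 0, so a_1 = 40.
The remainder reaches 0 after 2 divisions, so the expansion has 2 partial quotients, read off in order.

[3; 40]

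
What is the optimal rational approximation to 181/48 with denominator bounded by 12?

34/9

Expand x = 181/48 as a continued fraction with the Euclidean algorithm:
  181 = 3*48 + 37, so a_0 = 3.
  48 = 1*37 + 11, so a_1 = 1.
  37 = 3*11 + 4, so a_2 = 3.
  11 = 2*4 + 3, so a_3 = 2.
  4 = 1*3 + 1, so a_4 = 1.
  3 = 3*1 + 0, so a_5 = 3.
so x = [3; 1, 3, 2, 1, 3].
Convergents (p_i = a_i*p_{i-1} + p_{i-2}, q_i = a_i*q_{i-1} + q_{i-2} with p_{-2}=0, p_{-1}=1, q_{-2}=1, q_{-1}=0), until the denominator exceeds 12:
  i=0: a_0=3, p_0 = 3*1 + 0 = 3, q_0 = 3*0 + 1 = 1.
  i=1: a_1=1, p_1 = 1*3 + 1 = 4, q_1 = 1*1 + 0 = 1.
  i=2: a_2=3, p_2 = 3*4 + 3 = 15, q_2 = 3*1 + 1 = 4.
  i=3: a_3=2, p_3 = 2*15 + 4 = 34, q_3 = 2*4 + 1 = 9.
  i=4: a_4=1, p_4 = 1*34 + 15 = 49, q_4 = 1*9 + 4 = 13.
q_4 = 13 > 12, so the last convergent with denominator <= 12 is p_3/q_3 = 34/9.
The closest fraction with denominator <= 12 is either p_3/q_3 or the intermediate fraction (k*p_3 + p_2)/(k*q_3 + q_2) with the largest k >= 1 whose denominator stays <= 12; these approach x as k grows, and every other convergent or intermediate fraction in range is farther away.
Largest k: floor((12 - q_2)/q_3) = floor((12 - 4)/9) = 0.
Since k = 0, no intermediate fraction beyond p_3/q_3 has denominator <= 12, so the convergent 34/9 is the closest (its error is |181*9 - 34*48|/(48*9) = 3/432).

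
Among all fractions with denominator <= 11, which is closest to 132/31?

17/4

Expand x = 132/31 as a continued fraction with the Euclidean algorithm:
  132 = 4*31 + 8, so a_0 = 4.
  31 = 3*8 + 7, so a_1 = 3.
  8 = 1*7 + 1, so a_2 = 1.
  7 = 7*1 + 0, so a_3 = 7.
so x = [4; 3, 1, 7].
Convergents (p_i = a_i*p_{i-1} + p_{i-2}, q_i = a_i*q_{i-1} + q_{i-2} with p_{-2}=0, p_{-1}=1, q_{-2}=1, q_{-1}=0), until the denominator exceeds 11:
  i=0: a_0=4, p_0 = 4*1 + 0 = 4, q_0 = 4*0 + 1 = 1.
  i=1: a_1=3, p_1 = 3*4 + 1 = 13, q_1 = 3*1 + 0 = 3.
  i=2: a_2=1, p_2 = 1*13 + 4 = 17, q_2 = 1*3 + 1 = 4.
  i=3: a_3=7, p_3 = 7*17 + 13 = 132, q_3 = 7*4 + 3 = 31.
q_3 = 31 > 11, so the last convergent with denominator <= 11 is p_2/q_2 = 17/4.
The closest fraction with denominator <= 11 is either p_2/q_2 or the intermediate fraction (k*p_2 + p_1)/(k*q_2 + q_1) with the largest k >= 1 whose denominator stays <= 11; these approach x as k grows, and every other convergent or intermediate fraction in range is farther away.
Largest k: floor((11 - q_1)/q_2) = floor((11 - 3)/4) = 2.
That gives (2*17 + 13)/(2*4 + 3) = 47/11.
Compare the errors: |x - 17/4| = |132*4 - 17*31|/(31*4) = 1/124, and |x - 47/11| = |132*11 - 47*31|/(31*11) = 5/341.
Cross-multiplying, 1*341 = 341 < 620 = 5*124, so 1/124 is smaller: the convergent 17/4 is closer to x than 47/11.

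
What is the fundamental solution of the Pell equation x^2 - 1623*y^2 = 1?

First expand sqrt(1623) as a continued fraction. With x_i = (sqrt(1623) + m_i)/d_i and (m_0, d_0) = (0, 1): a_0 = floor(sqrt(1623)) = 40, since 40^2 = 1600 <= 1623 < 1681 = 41^2.
Iterate m_{i+1} = d_i*a_i - m_i, d_{i+1} = (1623 - m_{i+1}^2)/d_i, a_{i+1} = floor((a_0 + m_{i+1})/d_{i+1}):
  m_1 = 1*40 - 0 = 40, d_1 = (1623 - 40^2)/1 = 23/1 = 23, a_1 = floor((40 + 40)/23) = 3.
  m_2 = 23*3 - 40 = 29, d_2 = (1623 - 29^2)/23 = 782/23 = 34, a_2 = floor((40 + 29)/34) = 2.
  m_3 = 34*2 - 29 = 39, d_3 = (1623 - 39^2)/34 = 102/34 = 3, a_3 = floor((40 + 39)/3) = 26.
  m_4 = 3*26 - 39 = 39, d_4 = (1623 - 39^2)/3 = 102/3 = 34, a_4 = floor((40 + 39)/34) = 2.
  m_5 = 34*2 - 39 = 29, d_5 = (1623 - 29^2)/34 = 782/34 = 23, a_5 = floor((40 + 29)/23) = 3.
  m_6 = 23*3 - 29 = 40, d_6 = (1623 - 40^2)/23 = 23/23 = 1, a_6 = floor((40 + 40)/1) = 80.
  m_7 = 1*80 - 40 = 40, d_7 = (1623 - 40^2)/1 = 23/1 = 23: (m_7, d_7) = (m_1, d_1) = (40, 23), so from here the quotients repeat a_1, ..., a_6; the period length is 6.
So sqrt(1623) = [40; (3, 2, 26, 2, 3, 80)] with period length k = 6.
k is even, so the fundamental solution of x^2 - 1623y^2 = 1 is (p_{k-1}, q_{k-1}) = (p_5, q_5); compute convergents through index 5.
Convergents (p_i = a_i*p_{i-1} + p_{i-2}, q_i = a_i*q_{i-1} + q_{i-2} with p_{-2}=0, p_{-1}=1, q_{-2}=1, q_{-1}=0):
  i=0: a_0=40, p_0 = 40*1 + 0 = 40, q_0 = 40*0 + 1 = 1.
  i=1: a_1=3, p_1 = 3*40 + 1 = 121, q_1 = 3*1 + 0 = 3.
  i=2: a_2=2, p_2 = 2*121 + 40 = 282, q_2 = 2*3 + 1 = 7.
  i=3: a_3=26, p_3 = 26*282 + 121 = 7453, q_3 = 26*7 + 3 = 185.
  i=4: a_4=2, p_4 = 2*7453 + 282 = 15188, q_4 = 2*185 + 7 = 377.
  i=5: a_5=3, p_5 = 3*15188 + 7453 = 53017, q_5 = 3*377 + 185 = 1316.
Check: 53017^2 - 1623*1316^2 = 2810802289 - 2810802288 = 1, so (x, y) = (53017, 1316) solves the equation, and by the theorem it is the least positive solution.

(x, y) = (53017, 1316)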